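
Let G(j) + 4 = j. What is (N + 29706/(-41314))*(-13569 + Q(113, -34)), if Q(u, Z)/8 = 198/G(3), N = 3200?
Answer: -1001424599691/20657 ≈ -4.8479e+7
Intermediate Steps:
G(j) = -4 + j
Q(u, Z) = -1584 (Q(u, Z) = 8*(198/(-4 + 3)) = 8*(198/(-1)) = 8*(198*(-1)) = 8*(-198) = -1584)
(N + 29706/(-41314))*(-13569 + Q(113, -34)) = (3200 + 29706/(-41314))*(-13569 - 1584) = (3200 + 29706*(-1/41314))*(-15153) = (3200 - 14853/20657)*(-15153) = (66087547/20657)*(-15153) = -1001424599691/20657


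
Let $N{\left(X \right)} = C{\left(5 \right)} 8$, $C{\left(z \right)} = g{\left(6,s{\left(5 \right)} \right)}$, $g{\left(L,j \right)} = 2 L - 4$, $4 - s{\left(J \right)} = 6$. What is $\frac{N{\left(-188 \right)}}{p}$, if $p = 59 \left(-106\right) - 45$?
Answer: $- \frac{64}{6299} \approx -0.01016$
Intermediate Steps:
$p = -6299$ ($p = -6254 - 45 = -6299$)
$s{\left(J \right)} = -2$ ($s{\left(J \right)} = 4 - 6 = -2$)
$g{\left(L,j \right)} = -4 + 2 L$
$C{\left(z \right)} = 8$ ($C{\left(z \right)} = -4 + 2 \cdot 6 = -4 + 12 = 8$)
$N{\left(X \right)} = 64$ ($N{\left(X \right)} = 8 \cdot 8 = 64$)
$\frac{N{\left(-188 \right)}}{p} = \frac{64}{-6299} = 64 \left(- \frac{1}{6299}\right) = - \frac{64}{6299}$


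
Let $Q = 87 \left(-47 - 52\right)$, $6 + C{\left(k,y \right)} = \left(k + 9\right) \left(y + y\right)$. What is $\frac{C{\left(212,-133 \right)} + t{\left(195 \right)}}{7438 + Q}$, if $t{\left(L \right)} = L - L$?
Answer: $\frac{58792}{1175} \approx 50.036$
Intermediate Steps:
$C{\left(k,y \right)} = -6 + 2 y \left(9 + k\right)$ ($C{\left(k,y \right)} = -6 + \left(k + 9\right) \left(y + y\right) = -6 + \left(9 + k\right) 2 y = -6 + 2 y \left(9 + k\right)$)
$t{\left(L \right)} = 0$
$Q = -8613$ ($Q = 87 \left(-99\right) = -8613$)
$\frac{C{\left(212,-133 \right)} + t{\left(195 \right)}}{7438 + Q} = \frac{\left(-6 + 18 \left(-133\right) + 2 \cdot 212 \left(-133\right)\right) + 0}{7438 - 8613} = \frac{\left(-6 - 2394 - 56392\right) + 0}{-1175} = \left(-58792 + 0\right) \left(- \frac{1}{1175}\right) = \left(-58792\right) \left(- \frac{1}{1175}\right) = \frac{58792}{1175}$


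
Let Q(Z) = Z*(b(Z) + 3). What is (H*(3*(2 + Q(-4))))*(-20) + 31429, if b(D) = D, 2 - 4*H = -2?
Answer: 31069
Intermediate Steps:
H = 1 (H = ½ - ¼*(-2) = ½ + ½ = 1)
Q(Z) = Z*(3 + Z) (Q(Z) = Z*(Z + 3) = Z*(3 + Z))
(H*(3*(2 + Q(-4))))*(-20) + 31429 = (1*(3*(2 - 4*(3 - 4))))*(-20) + 31429 = (1*(3*(2 - 4*(-1))))*(-20) + 31429 = (1*(3*(2 + 4)))*(-20) + 31429 = (1*(3*6))*(-20) + 31429 = (1*18)*(-20) + 31429 = 18*(-20) + 31429 = -360 + 31429 = 31069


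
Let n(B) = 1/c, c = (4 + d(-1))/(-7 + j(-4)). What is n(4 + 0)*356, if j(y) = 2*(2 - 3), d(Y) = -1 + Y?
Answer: -1602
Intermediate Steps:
j(y) = -2 (j(y) = 2*(-1) = -2)
c = -2/9 (c = (4 + (-1 - 1))/(-7 - 2) = (4 - 2)/(-9) = 2*(-⅑) = -2/9 ≈ -0.22222)
n(B) = -9/2 (n(B) = 1/(-2/9) = -9/2)
n(4 + 0)*356 = -9/2*356 = -1602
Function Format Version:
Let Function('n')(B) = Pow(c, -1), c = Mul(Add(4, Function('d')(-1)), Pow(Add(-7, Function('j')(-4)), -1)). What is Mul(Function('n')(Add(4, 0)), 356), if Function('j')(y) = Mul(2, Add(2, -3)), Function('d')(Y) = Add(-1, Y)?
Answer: -1602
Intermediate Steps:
Function('j')(y) = -2 (Function('j')(y) = Mul(2, -1) = -2)
c = Rational(-2, 9) (c = Mul(Add(4, Add(-1, -1)), Pow(Add(-7, -2), -1)) = Mul(Add(4, -2), Pow(-9, -1)) = Mul(2, Rational(-1, 9)) = Rational(-2, 9) ≈ -0.22222)
Function('n')(B) = Rational(-9, 2) (Function('n')(B) = Pow(Rational(-2, 9), -1) = Rational(-9, 2))
Mul(Function('n')(Add(4, 0)), 356) = Mul(Rational(-9, 2), 356) = -1602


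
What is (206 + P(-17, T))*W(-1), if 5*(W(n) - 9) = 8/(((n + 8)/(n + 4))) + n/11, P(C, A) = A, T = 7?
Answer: 792786/385 ≈ 2059.2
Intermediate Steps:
W(n) = 9 + n/55 + 8*(4 + n)/(5*(8 + n)) (W(n) = 9 + (8/(((n + 8)/(n + 4))) + n/11)/5 = 9 + (8/(((8 + n)/(4 + n))) + n*(1/11))/5 = 9 + (8/(((8 + n)/(4 + n))) + n/11)/5 = 9 + (8*((4 + n)/(8 + n)) + n/11)/5 = 9 + (8*(4 + n)/(8 + n) + n/11)/5 = 9 + (n/11 + 8*(4 + n)/(8 + n))/5 = 9 + (n/55 + 8*(4 + n)/(5*(8 + n))) = 9 + n/55 + 8*(4 + n)/(5*(8 + n)))
(206 + P(-17, T))*W(-1) = (206 + 7)*((4312 + (-1)² + 591*(-1))/(55*(8 - 1))) = 213*((1/55)*(4312 + 1 - 591)/7) = 213*((1/55)*(⅐)*3722) = 213*(3722/385) = 792786/385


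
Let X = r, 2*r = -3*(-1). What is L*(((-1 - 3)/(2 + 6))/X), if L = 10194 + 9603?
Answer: -6599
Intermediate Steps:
r = 3/2 (r = (-3*(-1))/2 = (1/2)*3 = 3/2 ≈ 1.5000)
X = 3/2 ≈ 1.5000
L = 19797
L*(((-1 - 3)/(2 + 6))/X) = 19797*(((-1 - 3)/(2 + 6))/(3/2)) = 19797*(-4/8*(2/3)) = 19797*(-4*1/8*(2/3)) = 19797*(-1/2*2/3) = 19797*(-1/3) = -6599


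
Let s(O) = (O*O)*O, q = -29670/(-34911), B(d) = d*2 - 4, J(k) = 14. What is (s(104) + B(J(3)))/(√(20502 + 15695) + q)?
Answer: -129463281177840/4901691566393 + 152332073110872*√36197/4901691566393 ≈ 5886.2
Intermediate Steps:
B(d) = -4 + 2*d (B(d) = 2*d - 4 = -4 + 2*d)
q = 9890/11637 (q = -29670*(-1/34911) = 9890/11637 ≈ 0.84988)
s(O) = O³ (s(O) = O²*O = O³)
(s(104) + B(J(3)))/(√(20502 + 15695) + q) = (104³ + (-4 + 2*14))/(√(20502 + 15695) + 9890/11637) = (1124864 + (-4 + 28))/(√36197 + 9890/11637) = (1124864 + 24)/(9890/11637 + √36197) = 1124888/(9890/11637 + √36197)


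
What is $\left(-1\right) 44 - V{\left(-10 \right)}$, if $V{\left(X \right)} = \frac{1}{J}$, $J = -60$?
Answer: $- \frac{2639}{60} \approx -43.983$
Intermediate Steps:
$V{\left(X \right)} = - \frac{1}{60}$ ($V{\left(X \right)} = \frac{1}{-60} = - \frac{1}{60}$)
$\left(-1\right) 44 - V{\left(-10 \right)} = \left(-1\right) 44 - - \frac{1}{60} = -44 + \frac{1}{60} = - \frac{2639}{60}$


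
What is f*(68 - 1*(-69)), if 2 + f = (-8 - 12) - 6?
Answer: -3836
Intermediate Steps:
f = -28 (f = -2 + ((-8 - 12) - 6) = -2 + (-20 - 6) = -2 - 26 = -28)
f*(68 - 1*(-69)) = -28*(68 - 1*(-69)) = -28*(68 + 69) = -28*137 = -3836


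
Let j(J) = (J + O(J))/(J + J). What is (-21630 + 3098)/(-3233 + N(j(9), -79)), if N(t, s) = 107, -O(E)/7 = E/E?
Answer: 9266/1563 ≈ 5.9283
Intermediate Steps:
O(E) = -7 (O(E) = -7*E/E = -7*1 = -7)
j(J) = (-7 + J)/(2*J) (j(J) = (J - 7)/(J + J) = (-7 + J)/((2*J)) = (-7 + J)*(1/(2*J)) = (-7 + J)/(2*J))
(-21630 + 3098)/(-3233 + N(j(9), -79)) = (-21630 + 3098)/(-3233 + 107) = -18532/(-3126) = -18532*(-1/3126) = 9266/1563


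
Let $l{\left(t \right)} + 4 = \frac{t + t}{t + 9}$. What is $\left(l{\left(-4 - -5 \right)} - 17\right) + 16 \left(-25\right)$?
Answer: $- \frac{2104}{5} \approx -420.8$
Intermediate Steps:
$l{\left(t \right)} = -4 + \frac{2 t}{9 + t}$ ($l{\left(t \right)} = -4 + \frac{t + t}{t + 9} = -4 + \frac{2 t}{9 + t}$)
$\left(l{\left(-4 - -5 \right)} - 17\right) + 16 \left(-25\right) = \left(\frac{2 \left(-18 - \left(-4 - -5\right)\right)}{9 - -1} - 17\right) + 16 \left(-25\right) = \left(\frac{2 \left(-18 - \left(-4 + 5\right)\right)}{9 + \left(-4 + 5\right)} - 17\right) - 400 = \left(\frac{2 \left(-18 - 1\right)}{9 + 1} - 17\right) - 400 = \left(\frac{2 \left(-18 - 1\right)}{10} - 17\right) - 400 = \left(2 \cdot \frac{1}{10} \left(-19\right) - 17\right) - 400 = \left(- \frac{19}{5} - 17\right) - 400 = - \frac{104}{5} - 400 = - \frac{2104}{5}$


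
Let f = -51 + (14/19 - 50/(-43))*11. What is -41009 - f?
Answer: -33479758/817 ≈ -40979.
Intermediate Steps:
f = -24595/817 (f = -51 + (14*(1/19) - 50*(-1/43))*11 = -51 + (14/19 + 50/43)*11 = -51 + (1552/817)*11 = -51 + 17072/817 = -24595/817 ≈ -30.104)
-41009 - f = -41009 - 1*(-24595/817) = -41009 + 24595/817 = -33479758/817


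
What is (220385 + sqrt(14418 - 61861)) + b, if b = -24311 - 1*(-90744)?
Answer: 286818 + I*sqrt(47443) ≈ 2.8682e+5 + 217.81*I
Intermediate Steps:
b = 66433 (b = -24311 + 90744 = 66433)
(220385 + sqrt(14418 - 61861)) + b = (220385 + sqrt(14418 - 61861)) + 66433 = (220385 + sqrt(-47443)) + 66433 = (220385 + I*sqrt(47443)) + 66433 = 286818 + I*sqrt(47443)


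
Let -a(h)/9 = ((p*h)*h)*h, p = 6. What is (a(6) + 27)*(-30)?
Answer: 349110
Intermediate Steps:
a(h) = -54*h³ (a(h) = -9*(6*h)*h*h = -9*6*h²*h = -54*h³)
(a(6) + 27)*(-30) = (-54*6³ + 27)*(-30) = (-54*216 + 27)*(-30) = (-11664 + 27)*(-30) = -11637*(-30) = 349110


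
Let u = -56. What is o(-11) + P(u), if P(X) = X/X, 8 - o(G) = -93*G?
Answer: -1014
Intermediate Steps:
o(G) = 8 + 93*G (o(G) = 8 - (-93)*G = 8 + 93*G)
P(X) = 1
o(-11) + P(u) = (8 + 93*(-11)) + 1 = (8 - 1023) + 1 = -1015 + 1 = -1014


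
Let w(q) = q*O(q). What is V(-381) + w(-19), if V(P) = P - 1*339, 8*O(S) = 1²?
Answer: -5779/8 ≈ -722.38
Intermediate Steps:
O(S) = ⅛ (O(S) = (⅛)*1² = (⅛)*1 = ⅛)
V(P) = -339 + P (V(P) = P - 339 = -339 + P)
w(q) = q/8 (w(q) = q*(⅛) = q/8)
V(-381) + w(-19) = (-339 - 381) + (⅛)*(-19) = -720 - 19/8 = -5779/8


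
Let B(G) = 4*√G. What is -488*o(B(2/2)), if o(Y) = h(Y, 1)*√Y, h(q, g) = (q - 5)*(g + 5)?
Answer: 5856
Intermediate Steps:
h(q, g) = (-5 + q)*(5 + g)
o(Y) = √Y*(-30 + 6*Y) (o(Y) = (-25 - 5*1 + 5*Y + 1*Y)*√Y = (-25 - 5 + 5*Y + Y)*√Y = (-30 + 6*Y)*√Y = √Y*(-30 + 6*Y))
-488*o(B(2/2)) = -2928*√(4*√(2/2))*(-5 + 4*√(2/2)) = -2928*√(4*√(2*(½)))*(-5 + 4*√(2*(½))) = -2928*√(4*√1)*(-5 + 4*√1) = -2928*√(4*1)*(-5 + 4*1) = -2928*√4*(-5 + 4) = -2928*2*(-1) = -488*(-12) = 5856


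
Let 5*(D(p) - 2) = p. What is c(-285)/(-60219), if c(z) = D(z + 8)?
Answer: 89/100365 ≈ 0.00088676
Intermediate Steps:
D(p) = 2 + p/5
c(z) = 18/5 + z/5 (c(z) = 2 + (z + 8)/5 = 2 + (8 + z)/5 = 2 + (8/5 + z/5) = 18/5 + z/5)
c(-285)/(-60219) = (18/5 + (⅕)*(-285))/(-60219) = (18/5 - 57)*(-1/60219) = -267/5*(-1/60219) = 89/100365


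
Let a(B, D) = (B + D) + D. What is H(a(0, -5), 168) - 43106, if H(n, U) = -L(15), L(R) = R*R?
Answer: -43331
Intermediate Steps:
L(R) = R²
a(B, D) = B + 2*D
H(n, U) = -225 (H(n, U) = -1*15² = -1*225 = -225)
H(a(0, -5), 168) - 43106 = -225 - 43106 = -43331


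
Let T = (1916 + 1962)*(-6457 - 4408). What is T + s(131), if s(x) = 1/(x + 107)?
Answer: -10028003859/238 ≈ -4.2134e+7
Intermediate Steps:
s(x) = 1/(107 + x)
T = -42134470 (T = 3878*(-10865) = -42134470)
T + s(131) = -42134470 + 1/(107 + 131) = -42134470 + 1/238 = -10028003859/238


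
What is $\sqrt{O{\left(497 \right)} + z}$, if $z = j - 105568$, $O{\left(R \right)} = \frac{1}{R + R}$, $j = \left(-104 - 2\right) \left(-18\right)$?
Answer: $\frac{3 i \sqrt{11379978974}}{994} \approx 321.96 i$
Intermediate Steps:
$j = 1908$ ($j = \left(-106\right) \left(-18\right) = 1908$)
$O{\left(R \right)} = \frac{1}{2 R}$
$z = -103660$ ($z = 1908 - 105568 = -103660$)
$\sqrt{O{\left(497 \right)} + z} = \sqrt{\frac{1}{2 \cdot 497} - 103660} = \sqrt{\frac{1}{2} \cdot \frac{1}{497} - 103660} = \sqrt{\frac{1}{994} - 103660} = \sqrt{- \frac{103038039}{994}} = \frac{3 i \sqrt{11379978974}}{994}$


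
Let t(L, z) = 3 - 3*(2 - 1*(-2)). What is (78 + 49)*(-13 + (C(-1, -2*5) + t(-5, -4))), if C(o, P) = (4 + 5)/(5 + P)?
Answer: -15113/5 ≈ -3022.6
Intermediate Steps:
t(L, z) = -9 (t(L, z) = 3 - 3*(2 + 2) = 3 - 3*4 = 3 - 12 = -9)
C(o, P) = 9/(5 + P)
(78 + 49)*(-13 + (C(-1, -2*5) + t(-5, -4))) = (78 + 49)*(-13 + (9/(5 - 2*5) - 9)) = 127*(-13 + (9/(5 - 10) - 9)) = 127*(-13 + (9/(-5) - 9)) = 127*(-13 + (9*(-1/5) - 9)) = 127*(-13 + (-9/5 - 9)) = 127*(-13 - 54/5) = 127*(-119/5) = -15113/5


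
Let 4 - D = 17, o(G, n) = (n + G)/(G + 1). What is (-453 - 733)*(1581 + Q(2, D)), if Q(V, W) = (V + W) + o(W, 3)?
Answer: -5589025/3 ≈ -1.8630e+6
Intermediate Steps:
o(G, n) = (G + n)/(1 + G)
D = -13 (D = 4 - 1*17 = 4 - 17 = -13)
Q(V, W) = V + W + (3 + W)/(1 + W) (Q(V, W) = (V + W) + (W + 3)/(1 + W) = (V + W) + (3 + W)/(1 + W) = V + W + (3 + W)/(1 + W))
(-453 - 733)*(1581 + Q(2, D)) = (-453 - 733)*(1581 + (3 - 13 + (1 - 13)*(2 - 13))/(1 - 13)) = -1186*(1581 + (3 - 13 - 12*(-11))/(-12)) = -1186*(1581 - (3 - 13 + 132)/12) = -1186*(1581 - 1/12*122) = -1186*(1581 - 61/6) = -1186*9425/6 = -5589025/3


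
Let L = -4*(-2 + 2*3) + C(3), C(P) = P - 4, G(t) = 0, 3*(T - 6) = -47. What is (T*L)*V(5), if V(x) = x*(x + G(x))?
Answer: 12325/3 ≈ 4108.3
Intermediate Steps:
T = -29/3 (T = 6 + (⅓)*(-47) = 6 - 47/3 = -29/3 ≈ -9.6667)
C(P) = -4 + P
L = -17 (L = -4*(-2 + 2*3) + (-4 + 3) = -4*(-2 + 6) - 1 = -4*4 - 1 = -16 - 1 = -17)
V(x) = x² (V(x) = x*(x + 0) = x*x = x²)
(T*L)*V(5) = -29/3*(-17)*5² = (493/3)*25 = 12325/3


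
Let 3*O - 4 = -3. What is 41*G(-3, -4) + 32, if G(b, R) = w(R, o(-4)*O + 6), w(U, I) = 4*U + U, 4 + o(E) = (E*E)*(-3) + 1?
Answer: -788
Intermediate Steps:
o(E) = -3 - 3*E² (o(E) = -4 + ((E*E)*(-3) + 1) = -4 + (E²*(-3) + 1) = -4 + (-3*E² + 1) = -4 + (1 - 3*E²) = -3 - 3*E²)
O = ⅓ (O = 4/3 + (⅓)*(-3) = 4/3 - 1 = ⅓ ≈ 0.33333)
w(U, I) = 5*U
G(b, R) = 5*R
41*G(-3, -4) + 32 = 41*(5*(-4)) + 32 = 41*(-20) + 32 = -820 + 32 = -788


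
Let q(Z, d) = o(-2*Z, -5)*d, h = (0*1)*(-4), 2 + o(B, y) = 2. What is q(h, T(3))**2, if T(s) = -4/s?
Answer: 0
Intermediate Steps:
o(B, y) = 0 (o(B, y) = -2 + 2 = 0)
h = 0 (h = 0*(-4) = 0)
q(Z, d) = 0 (q(Z, d) = 0*d = 0)
q(h, T(3))**2 = 0**2 = 0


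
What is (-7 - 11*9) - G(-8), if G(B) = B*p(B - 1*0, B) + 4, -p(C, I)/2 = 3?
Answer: -158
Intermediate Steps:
p(C, I) = -6 (p(C, I) = -2*3 = -6)
G(B) = 4 - 6*B (G(B) = B*(-6) + 4 = -6*B + 4 = 4 - 6*B)
(-7 - 11*9) - G(-8) = (-7 - 11*9) - (4 - 6*(-8)) = (-7 - 99) - (4 + 48) = -106 - 1*52 = -106 - 52 = -158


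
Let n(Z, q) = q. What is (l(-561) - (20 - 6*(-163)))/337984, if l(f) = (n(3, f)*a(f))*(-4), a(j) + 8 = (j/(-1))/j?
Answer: -10597/168992 ≈ -0.062707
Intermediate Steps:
a(j) = -9 (a(j) = -8 + (j/(-1))/j = -8 + (j*(-1))/j = -8 + (-j)/j = -8 - 1 = -9)
l(f) = 36*f (l(f) = (f*(-9))*(-4) = -9*f*(-4) = 36*f)
(l(-561) - (20 - 6*(-163)))/337984 = (36*(-561) - (20 - 6*(-163)))/337984 = (-20196 - (20 + 978))*(1/337984) = (-20196 - 1*998)*(1/337984) = (-20196 - 998)*(1/337984) = -21194*1/337984 = -10597/168992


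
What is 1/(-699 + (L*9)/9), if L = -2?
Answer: -1/701 ≈ -0.0014265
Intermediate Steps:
1/(-699 + (L*9)/9) = 1/(-699 - 2*9/9) = 1/(-699 - 18*⅑) = 1/(-699 - 2) = 1/(-701) = -1/701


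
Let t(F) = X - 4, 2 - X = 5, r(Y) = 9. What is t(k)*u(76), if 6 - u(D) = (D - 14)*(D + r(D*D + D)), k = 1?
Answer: 36848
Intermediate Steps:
X = -3 (X = 2 - 1*5 = 2 - 5 = -3)
u(D) = 6 - (-14 + D)*(9 + D) (u(D) = 6 - (D - 14)*(D + 9) = 6 - (-14 + D)*(9 + D))
t(F) = -7 (t(F) = -3 - 4 = -7)
t(k)*u(76) = -7*(132 - 1*76² + 5*76) = -7*(132 - 1*5776 + 380) = -7*(132 - 5776 + 380) = -7*(-5264) = 36848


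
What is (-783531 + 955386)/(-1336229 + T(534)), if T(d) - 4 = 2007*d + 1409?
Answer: -171855/263078 ≈ -0.65325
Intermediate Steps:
T(d) = 1413 + 2007*d (T(d) = 4 + (2007*d + 1409) = 4 + (1409 + 2007*d) = 1413 + 2007*d)
(-783531 + 955386)/(-1336229 + T(534)) = (-783531 + 955386)/(-1336229 + (1413 + 2007*534)) = 171855/(-1336229 + (1413 + 1071738)) = 171855/(-1336229 + 1073151) = 171855/(-263078) = 171855*(-1/263078) = -171855/263078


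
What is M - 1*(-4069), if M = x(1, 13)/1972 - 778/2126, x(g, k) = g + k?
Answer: 4264416029/1048118 ≈ 4068.6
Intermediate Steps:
M = -376113/1048118 (M = (1 + 13)/1972 - 778/2126 = 14*(1/1972) - 778*1/2126 = 7/986 - 389/1063 = -376113/1048118 ≈ -0.35885)
M - 1*(-4069) = -376113/1048118 - 1*(-4069) = -376113/1048118 + 4069 = 4264416029/1048118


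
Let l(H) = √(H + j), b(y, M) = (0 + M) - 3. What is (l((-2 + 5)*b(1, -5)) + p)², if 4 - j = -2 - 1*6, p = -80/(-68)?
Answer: -3068/289 + 80*I*√3/17 ≈ -10.616 + 8.1508*I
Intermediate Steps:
p = 20/17 (p = -80*(-1/68) = 20/17 ≈ 1.1765)
j = 12 (j = 4 - (-2 - 1*6) = 4 - (-2 - 6) = 4 - 1*(-8) = 4 + 8 = 12)
b(y, M) = -3 + M (b(y, M) = M - 3 = -3 + M)
l(H) = √(12 + H) (l(H) = √(H + 12) = √(12 + H))
(l((-2 + 5)*b(1, -5)) + p)² = (√(12 + (-2 + 5)*(-3 - 5)) + 20/17)² = (√(12 + 3*(-8)) + 20/17)² = (√(12 - 24) + 20/17)² = (√(-12) + 20/17)² = (2*I*√3 + 20/17)² = (20/17 + 2*I*√3)²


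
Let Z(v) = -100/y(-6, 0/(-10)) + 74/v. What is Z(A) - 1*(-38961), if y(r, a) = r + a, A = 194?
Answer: 11342612/291 ≈ 38978.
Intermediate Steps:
y(r, a) = a + r
Z(v) = 50/3 + 74/v (Z(v) = -100/(0/(-10) - 6) + 74/v = -100/(0*(-⅒) - 6) + 74/v = -100/(0 - 6) + 74/v = -100/(-6) + 74/v = -100*(-⅙) + 74/v = 50/3 + 74/v)
Z(A) - 1*(-38961) = (50/3 + 74/194) - 1*(-38961) = (50/3 + 74*(1/194)) + 38961 = (50/3 + 37/97) + 38961 = 4961/291 + 38961 = 11342612/291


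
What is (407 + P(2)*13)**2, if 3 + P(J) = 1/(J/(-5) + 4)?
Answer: 44742721/324 ≈ 1.3809e+5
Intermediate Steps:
P(J) = -3 + 1/(4 - J/5) (P(J) = -3 + 1/(J/(-5) + 4) = -3 + 1/(J*(-1/5) + 4) = -3 + 1/(-J/5 + 4) = -3 + 1/(4 - J/5))
(407 + P(2)*13)**2 = (407 + ((55 - 3*2)/(-20 + 2))*13)**2 = (407 + ((55 - 6)/(-18))*13)**2 = (407 - 1/18*49*13)**2 = (407 - 49/18*13)**2 = (407 - 637/18)**2 = (6689/18)**2 = 44742721/324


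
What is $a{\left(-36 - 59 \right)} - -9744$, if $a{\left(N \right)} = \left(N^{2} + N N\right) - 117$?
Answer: $27677$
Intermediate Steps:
$a{\left(N \right)} = -117 + 2 N^{2}$ ($a{\left(N \right)} = \left(N^{2} + N^{2}\right) - 117 = 2 N^{2} - 117 = -117 + 2 N^{2}$)
$a{\left(-36 - 59 \right)} - -9744 = \left(-117 + 2 \left(-36 - 59\right)^{2}\right) - -9744 = \left(-117 + 2 \left(-36 - 59\right)^{2}\right) + 9744 = \left(-117 + 2 \left(-95\right)^{2}\right) + 9744 = \left(-117 + 2 \cdot 9025\right) + 9744 = \left(-117 + 18050\right) + 9744 = 17933 + 9744 = 27677$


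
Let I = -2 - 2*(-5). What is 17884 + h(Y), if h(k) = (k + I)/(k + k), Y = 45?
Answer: 1609613/90 ≈ 17885.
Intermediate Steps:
I = 8 (I = -2 + 10 = 8)
h(k) = (8 + k)/(2*k) (h(k) = (k + 8)/(k + k) = (8 + k)/((2*k)) = (8 + k)*(1/(2*k)) = (8 + k)/(2*k))
17884 + h(Y) = 17884 + (½)*(8 + 45)/45 = 17884 + (½)*(1/45)*53 = 17884 + 53/90 = 1609613/90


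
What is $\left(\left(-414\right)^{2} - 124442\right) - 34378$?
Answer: $12576$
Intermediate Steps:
$\left(\left(-414\right)^{2} - 124442\right) - 34378 = \left(171396 - 124442\right) + \left(-89147 + 54769\right) = 46954 - 34378 = 12576$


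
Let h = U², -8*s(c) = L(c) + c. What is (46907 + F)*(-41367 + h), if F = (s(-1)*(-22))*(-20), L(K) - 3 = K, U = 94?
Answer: -1524142412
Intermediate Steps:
L(K) = 3 + K
s(c) = -3/8 - c/4 (s(c) = -((3 + c) + c)/8 = -(3 + 2*c)/8 = -3/8 - c/4)
F = -55 (F = ((-3/8 - ¼*(-1))*(-22))*(-20) = ((-3/8 + ¼)*(-22))*(-20) = -⅛*(-22)*(-20) = (11/4)*(-20) = -55)
h = 8836 (h = 94² = 8836)
(46907 + F)*(-41367 + h) = (46907 - 55)*(-41367 + 8836) = 46852*(-32531) = -1524142412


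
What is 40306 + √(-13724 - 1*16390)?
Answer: 40306 + 3*I*√3346 ≈ 40306.0 + 173.53*I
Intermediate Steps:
40306 + √(-13724 - 1*16390) = 40306 + √(-13724 - 16390) = 40306 + √(-30114) = 40306 + 3*I*√3346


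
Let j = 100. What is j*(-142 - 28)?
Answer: -17000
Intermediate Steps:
j*(-142 - 28) = 100*(-142 - 28) = 100*(-170) = -17000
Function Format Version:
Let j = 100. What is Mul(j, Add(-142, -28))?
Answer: -17000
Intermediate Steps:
Mul(j, Add(-142, -28)) = Mul(100, Add(-142, -28)) = Mul(100, -170) = -17000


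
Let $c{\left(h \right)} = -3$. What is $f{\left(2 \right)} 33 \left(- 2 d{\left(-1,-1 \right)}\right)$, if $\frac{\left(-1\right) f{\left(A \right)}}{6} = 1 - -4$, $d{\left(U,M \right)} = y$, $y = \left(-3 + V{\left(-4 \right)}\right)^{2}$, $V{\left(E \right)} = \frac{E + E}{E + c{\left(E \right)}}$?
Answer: $\frac{334620}{49} \approx 6829.0$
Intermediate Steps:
$V{\left(E \right)} = \frac{2 E}{-3 + E}$ ($V{\left(E \right)} = \frac{E + E}{E - 3} = \frac{2 E}{-3 + E}$)
$y = \frac{169}{49}$ ($y = \left(-3 + 2 \left(-4\right) \frac{1}{-3 - 4}\right)^{2} = \left(-3 + 2 \left(-4\right) \frac{1}{-7}\right)^{2} = \left(-3 + 2 \left(-4\right) \left(- \frac{1}{7}\right)\right)^{2} = \left(-3 + \frac{8}{7}\right)^{2} = \left(- \frac{13}{7}\right)^{2} = \frac{169}{49} \approx 3.449$)
$d{\left(U,M \right)} = \frac{169}{49}$
$f{\left(A \right)} = -30$ ($f{\left(A \right)} = - 6 \left(1 - -4\right) = - 6 \left(1 + 4\right) = \left(-6\right) 5 = -30$)
$f{\left(2 \right)} 33 \left(- 2 d{\left(-1,-1 \right)}\right) = \left(-30\right) 33 \left(\left(-2\right) \frac{169}{49}\right) = \left(-990\right) \left(- \frac{338}{49}\right) = \frac{334620}{49}$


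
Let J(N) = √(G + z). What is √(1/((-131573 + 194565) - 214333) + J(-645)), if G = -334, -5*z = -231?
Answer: √(-3783525 + 114520491405*I*√7195)/756705 ≈ 2.9124 + 2.9124*I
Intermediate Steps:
z = 231/5 (z = -⅕*(-231) = 231/5 ≈ 46.200)
J(N) = I*√7195/5 (J(N) = √(-334 + 231/5) = √(-1439/5) = I*√7195/5)
√(1/((-131573 + 194565) - 214333) + J(-645)) = √(1/((-131573 + 194565) - 214333) + I*√7195/5) = √(1/(62992 - 214333) + I*√7195/5) = √(1/(-151341) + I*√7195/5) = √(-1/151341 + I*√7195/5)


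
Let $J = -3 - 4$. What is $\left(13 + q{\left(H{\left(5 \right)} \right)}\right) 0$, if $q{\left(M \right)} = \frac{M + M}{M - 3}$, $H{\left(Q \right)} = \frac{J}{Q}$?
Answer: $0$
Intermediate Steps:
$J = -7$ ($J = -3 - 4 = -7$)
$H{\left(Q \right)} = - \frac{7}{Q}$
$q{\left(M \right)} = \frac{2 M}{-3 + M}$
$\left(13 + q{\left(H{\left(5 \right)} \right)}\right) 0 = \left(13 + \frac{2 \left(- \frac{7}{5}\right)}{-3 - \frac{7}{5}}\right) 0 = \left(13 + \frac{2 \left(\left(-7\right) \frac{1}{5}\right)}{-3 - \frac{7}{5}}\right) 0 = \left(13 + 2 \left(- \frac{7}{5}\right) \frac{1}{-3 - \frac{7}{5}}\right) 0 = \left(13 + 2 \left(- \frac{7}{5}\right) \frac{1}{- \frac{22}{5}}\right) 0 = \left(13 + 2 \left(- \frac{7}{5}\right) \left(- \frac{5}{22}\right)\right) 0 = \left(13 + \frac{7}{11}\right) 0 = \frac{150}{11} \cdot 0 = 0$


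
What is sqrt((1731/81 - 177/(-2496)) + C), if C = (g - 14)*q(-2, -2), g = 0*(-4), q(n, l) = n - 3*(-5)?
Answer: I*sqrt(140664849)/936 ≈ 12.671*I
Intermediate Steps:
q(n, l) = 15 + n (q(n, l) = n + 15 = 15 + n)
g = 0
C = -182 (C = (0 - 14)*(15 - 2) = -14*13 = -182)
sqrt((1731/81 - 177/(-2496)) + C) = sqrt((1731/81 - 177/(-2496)) - 182) = sqrt((1731*(1/81) - 177*(-1/2496)) - 182) = sqrt((577/27 + 59/832) - 182) = sqrt(481657/22464 - 182) = sqrt(-3606791/22464) = I*sqrt(140664849)/936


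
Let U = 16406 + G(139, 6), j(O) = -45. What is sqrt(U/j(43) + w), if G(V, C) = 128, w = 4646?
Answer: 2*sqrt(240670)/15 ≈ 65.411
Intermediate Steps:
U = 16534 (U = 16406 + 128 = 16534)
sqrt(U/j(43) + w) = sqrt(16534/(-45) + 4646) = sqrt(16534*(-1/45) + 4646) = sqrt(-16534/45 + 4646) = sqrt(192536/45) = 2*sqrt(240670)/15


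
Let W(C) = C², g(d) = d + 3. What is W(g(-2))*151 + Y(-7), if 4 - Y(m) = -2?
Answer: 157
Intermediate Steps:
g(d) = 3 + d
Y(m) = 6 (Y(m) = 4 - 1*(-2) = 4 + 2 = 6)
W(g(-2))*151 + Y(-7) = (3 - 2)²*151 + 6 = 1²*151 + 6 = 1*151 + 6 = 151 + 6 = 157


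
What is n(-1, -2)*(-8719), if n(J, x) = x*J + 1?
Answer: -26157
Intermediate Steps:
n(J, x) = 1 + J*x (n(J, x) = J*x + 1 = 1 + J*x)
n(-1, -2)*(-8719) = (1 - 1*(-2))*(-8719) = (1 + 2)*(-8719) = 3*(-8719) = -26157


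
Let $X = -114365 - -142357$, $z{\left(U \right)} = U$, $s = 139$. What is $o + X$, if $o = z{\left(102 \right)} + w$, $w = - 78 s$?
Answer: $17252$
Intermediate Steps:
$w = -10842$ ($w = \left(-78\right) 139 = -10842$)
$o = -10740$ ($o = 102 - 10842 = -10740$)
$X = 27992$ ($X = -114365 + 142357 = 27992$)
$o + X = -10740 + 27992 = 17252$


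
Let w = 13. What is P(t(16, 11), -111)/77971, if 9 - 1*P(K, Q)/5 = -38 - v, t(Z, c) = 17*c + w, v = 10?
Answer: 285/77971 ≈ 0.0036552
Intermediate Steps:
t(Z, c) = 13 + 17*c (t(Z, c) = 17*c + 13 = 13 + 17*c)
P(K, Q) = 285 (P(K, Q) = 45 - 5*(-38 - 1*10) = 45 - 5*(-38 - 10) = 45 - 5*(-48) = 45 + 240 = 285)
P(t(16, 11), -111)/77971 = 285/77971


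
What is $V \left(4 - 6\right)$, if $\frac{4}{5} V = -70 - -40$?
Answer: $75$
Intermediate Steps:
$V = - \frac{75}{2}$ ($V = \frac{5 \left(-70 - -40\right)}{4} = \frac{5 \left(-70 + 40\right)}{4} = \frac{5}{4} \left(-30\right) = - \frac{75}{2} \approx -37.5$)
$V \left(4 - 6\right) = - \frac{75 \left(4 - 6\right)}{2} = \left(- \frac{75}{2}\right) \left(-2\right) = 75$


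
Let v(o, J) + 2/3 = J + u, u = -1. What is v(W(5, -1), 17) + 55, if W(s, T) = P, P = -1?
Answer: 211/3 ≈ 70.333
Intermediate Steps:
W(s, T) = -1
v(o, J) = -5/3 + J (v(o, J) = -⅔ + (J - 1) = -⅔ + (-1 + J) = -5/3 + J)
v(W(5, -1), 17) + 55 = (-5/3 + 17) + 55 = 46/3 + 55 = 211/3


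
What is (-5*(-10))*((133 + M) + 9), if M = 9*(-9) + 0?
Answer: 3050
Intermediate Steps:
M = -81 (M = -81 + 0 = -81)
(-5*(-10))*((133 + M) + 9) = (-5*(-10))*((133 - 81) + 9) = 50*(52 + 9) = 50*61 = 3050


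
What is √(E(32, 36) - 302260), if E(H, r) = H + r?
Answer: 4*I*√18887 ≈ 549.72*I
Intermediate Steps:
√(E(32, 36) - 302260) = √((32 + 36) - 302260) = √(68 - 302260) = √(-302192) = 4*I*√18887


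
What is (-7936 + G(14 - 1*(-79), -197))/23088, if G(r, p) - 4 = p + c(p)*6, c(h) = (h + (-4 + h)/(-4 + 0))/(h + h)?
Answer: -492607/1399488 ≈ -0.35199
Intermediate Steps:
c(h) = (1 + 3*h/4)/(2*h) (c(h) = (h + (-4 + h)/(-4))/((2*h)) = (h + (-4 + h)*(-1/4))*(1/(2*h)) = (h + (1 - h/4))*(1/(2*h)) = (1 + 3*h/4)*(1/(2*h)) = (1 + 3*h/4)/(2*h))
G(r, p) = 4 + p + 3*(4 + 3*p)/(4*p) (G(r, p) = 4 + (p + ((4 + 3*p)/(8*p))*6) = 4 + (p + 3*(4 + 3*p)/(4*p)) = 4 + p + 3*(4 + 3*p)/(4*p))
(-7936 + G(14 - 1*(-79), -197))/23088 = (-7936 + (25/4 - 197 + 3/(-197)))/23088 = (-7936 + (25/4 - 197 + 3*(-1/197)))*(1/23088) = (-7936 + (25/4 - 197 - 3/197))*(1/23088) = (-7936 - 150323/788)*(1/23088) = -6403891/788*1/23088 = -492607/1399488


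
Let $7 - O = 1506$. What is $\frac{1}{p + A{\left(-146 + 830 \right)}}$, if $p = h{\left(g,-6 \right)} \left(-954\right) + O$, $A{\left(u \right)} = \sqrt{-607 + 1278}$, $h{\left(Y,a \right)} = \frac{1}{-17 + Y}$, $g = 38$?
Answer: $- \frac{75677}{116844842} - \frac{49 \sqrt{671}}{116844842} \approx -0.00065853$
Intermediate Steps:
$O = -1499$ ($O = 7 - 1506 = -1499$)
$A{\left(u \right)} = \sqrt{671}$
$p = - \frac{10811}{7}$ ($p = \frac{1}{-17 + 38} \left(-954\right) - 1499 = \frac{1}{21} \left(-954\right) - 1499 = - \frac{318}{7} - 1499 = - \frac{10811}{7} \approx -1544.4$)
$\frac{1}{p + A{\left(-146 + 830 \right)}} = \frac{1}{- \frac{10811}{7} + \sqrt{671}}$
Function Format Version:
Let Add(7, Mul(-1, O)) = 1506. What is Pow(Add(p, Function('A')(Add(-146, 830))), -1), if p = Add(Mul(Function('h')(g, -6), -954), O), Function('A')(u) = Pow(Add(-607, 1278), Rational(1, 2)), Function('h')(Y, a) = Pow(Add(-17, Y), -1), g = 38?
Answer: Add(Rational(-75677, 116844842), Mul(Rational(-49, 116844842), Pow(671, Rational(1, 2)))) ≈ -0.00065853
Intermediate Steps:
O = -1499 (O = Add(7, Mul(-1, 1506)) = Add(7, -1506) = -1499)
Function('A')(u) = Pow(671, Rational(1, 2))
p = Rational(-10811, 7) (p = Add(Mul(Pow(Add(-17, 38), -1), -954), -1499) = Add(Mul(Pow(21, -1), -954), -1499) = Add(Mul(Rational(1, 21), -954), -1499) = Add(Rational(-318, 7), -1499) = Rational(-10811, 7) ≈ -1544.4)
Pow(Add(p, Function('A')(Add(-146, 830))), -1) = Pow(Add(Rational(-10811, 7), Pow(671, Rational(1, 2))), -1)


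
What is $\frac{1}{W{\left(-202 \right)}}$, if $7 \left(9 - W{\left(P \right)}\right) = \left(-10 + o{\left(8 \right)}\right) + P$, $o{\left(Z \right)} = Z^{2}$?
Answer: $\frac{7}{211} \approx 0.033175$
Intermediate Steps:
$W{\left(P \right)} = \frac{9}{7} - \frac{P}{7}$ ($W{\left(P \right)} = 9 - \frac{\left(-10 + 8^{2}\right) + P}{7} = 9 - \frac{\left(-10 + 64\right) + P}{7} = 9 - \frac{54 + P}{7} = 9 - \left(\frac{54}{7} + \frac{P}{7}\right) = \frac{9}{7} - \frac{P}{7}$)
$\frac{1}{W{\left(-202 \right)}} = \frac{1}{\frac{9}{7} - - \frac{202}{7}} = \frac{1}{\frac{9}{7} + \frac{202}{7}} = \frac{1}{\frac{211}{7}} = \frac{7}{211}$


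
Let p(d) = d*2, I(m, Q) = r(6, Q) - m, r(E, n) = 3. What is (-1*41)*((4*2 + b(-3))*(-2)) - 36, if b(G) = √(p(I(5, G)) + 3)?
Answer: 620 + 82*I ≈ 620.0 + 82.0*I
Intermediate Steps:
I(m, Q) = 3 - m
p(d) = 2*d
b(G) = I (b(G) = √(2*(3 - 1*5) + 3) = √(2*(3 - 5) + 3) = √(2*(-2) + 3) = √(-4 + 3) = √(-1) = I)
(-1*41)*((4*2 + b(-3))*(-2)) - 36 = (-1*41)*((4*2 + I)*(-2)) - 36 = -41*(8 + I)*(-2) - 36 = -41*(-16 - 2*I) - 36 = (656 + 82*I) - 36 = 620 + 82*I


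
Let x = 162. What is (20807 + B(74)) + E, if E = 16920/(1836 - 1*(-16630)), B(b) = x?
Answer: 193615237/9233 ≈ 20970.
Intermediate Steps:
B(b) = 162
E = 8460/9233 (E = 16920/(1836 + 16630) = 16920/18466 = 16920*(1/18466) = 8460/9233 ≈ 0.91628)
(20807 + B(74)) + E = (20807 + 162) + 8460/9233 = 20969 + 8460/9233 = 193615237/9233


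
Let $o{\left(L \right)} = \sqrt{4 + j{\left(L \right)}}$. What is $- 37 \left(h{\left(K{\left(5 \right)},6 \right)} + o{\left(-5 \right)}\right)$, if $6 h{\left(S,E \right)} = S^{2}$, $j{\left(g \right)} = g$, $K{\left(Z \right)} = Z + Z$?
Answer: $- \frac{1850}{3} - 37 i \approx -616.67 - 37.0 i$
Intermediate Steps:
$K{\left(Z \right)} = 2 Z$
$h{\left(S,E \right)} = \frac{S^{2}}{6}$
$o{\left(L \right)} = \sqrt{4 + L}$
$- 37 \left(h{\left(K{\left(5 \right)},6 \right)} + o{\left(-5 \right)}\right) = - 37 \left(\frac{\left(2 \cdot 5\right)^{2}}{6} + \sqrt{4 - 5}\right) = - 37 \left(\frac{10^{2}}{6} + \sqrt{-1}\right) = - 37 \left(\frac{1}{6} \cdot 100 + i\right) = - 37 \left(\frac{50}{3} + i\right) = - \frac{1850}{3} - 37 i$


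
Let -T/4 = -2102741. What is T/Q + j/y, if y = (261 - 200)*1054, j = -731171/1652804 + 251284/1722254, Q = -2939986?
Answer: -384835817553130622851621/134516102108436866133736 ≈ -2.8609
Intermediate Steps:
j = -421969489549/1423274150108 (j = -731171*1/1652804 + 251284*(1/1722254) = -731171/1652804 + 125642/861127 = -421969489549/1423274150108 ≈ -0.29648)
T = 8410964 (T = -4*(-2102741) = 8410964)
y = 64294 (y = 61*1054 = 64294)
T/Q + j/y = 8410964/(-2939986) - 421969489549/1423274150108/64294 = 8410964*(-1/2939986) - 421969489549/1423274150108*1/64294 = -4205482/1469993 - 421969489549/91507988207043752 = -384835817553130622851621/134516102108436866133736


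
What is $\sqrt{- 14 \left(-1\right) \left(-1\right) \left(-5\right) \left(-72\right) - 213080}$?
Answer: $2 i \sqrt{54530} \approx 467.03 i$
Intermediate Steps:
$\sqrt{- 14 \left(-1\right) \left(-1\right) \left(-5\right) \left(-72\right) - 213080} = \sqrt{- 14 \cdot 1 \left(-5\right) \left(-72\right) - 213080} = \sqrt{\left(-14\right) \left(-5\right) \left(-72\right) - 213080} = \sqrt{70 \left(-72\right) - 213080} = \sqrt{-5040 - 213080} = \sqrt{-218120} = 2 i \sqrt{54530}$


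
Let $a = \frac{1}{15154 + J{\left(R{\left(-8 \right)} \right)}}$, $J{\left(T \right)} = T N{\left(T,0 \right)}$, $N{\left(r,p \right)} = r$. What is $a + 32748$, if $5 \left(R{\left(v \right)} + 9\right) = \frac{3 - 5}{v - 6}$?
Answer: $\frac{611151233233}{18662246} \approx 32748.0$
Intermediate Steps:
$R{\left(v \right)} = -9 - \frac{2}{5 \left(-6 + v\right)}$ ($R{\left(v \right)} = -9 + \frac{\left(3 - 5\right) \frac{1}{v - 6}}{5} = -9 + \frac{\left(-2\right) \frac{1}{-6 + v}}{5} = -9 - \frac{2}{5 \left(-6 + v\right)}$)
$J{\left(T \right)} = T^{2}$ ($J{\left(T \right)} = T T = T^{2}$)
$a = \frac{1225}{18662246}$ ($a = \frac{1}{15154 + \left(\frac{268 - -360}{5 \left(-6 - 8\right)}\right)^{2}} = \frac{1}{15154 + \left(\frac{268 + 360}{5 \left(-14\right)}\right)^{2}} = \frac{1}{15154 + \left(\frac{1}{5} \left(- \frac{1}{14}\right) 628\right)^{2}} = \frac{1}{15154 + \left(- \frac{314}{35}\right)^{2}} = \frac{1}{15154 + \frac{98596}{1225}} = \frac{1}{\frac{18662246}{1225}} = \frac{1225}{18662246} \approx 6.5641 \cdot 10^{-5}$)
$a + 32748 = \frac{1225}{18662246} + 32748 = \frac{611151233233}{18662246}$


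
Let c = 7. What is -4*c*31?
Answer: -868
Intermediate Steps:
-4*c*31 = -4*7*31 = -28*31 = -868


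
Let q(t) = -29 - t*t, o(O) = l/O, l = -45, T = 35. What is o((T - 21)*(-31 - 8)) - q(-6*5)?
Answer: 169093/182 ≈ 929.08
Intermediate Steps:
o(O) = -45/O
q(t) = -29 - t²
o((T - 21)*(-31 - 8)) - q(-6*5) = -45*1/((-31 - 8)*(35 - 21)) - (-29 - (-6*5)²) = -45/(14*(-39)) - (-29 - 1*(-30)²) = -45/(-546) - (-29 - 1*900) = -45*(-1/546) - (-29 - 900) = 15/182 - 1*(-929) = 15/182 + 929 = 169093/182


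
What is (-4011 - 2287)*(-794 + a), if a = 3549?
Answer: -17350990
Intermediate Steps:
(-4011 - 2287)*(-794 + a) = (-4011 - 2287)*(-794 + 3549) = -6298*2755 = -17350990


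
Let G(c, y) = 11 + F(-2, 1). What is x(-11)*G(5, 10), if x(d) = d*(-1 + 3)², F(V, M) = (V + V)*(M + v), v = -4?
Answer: -1012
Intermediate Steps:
F(V, M) = 2*V*(-4 + M) (F(V, M) = (V + V)*(M - 4) = (2*V)*(-4 + M) = 2*V*(-4 + M))
x(d) = 4*d (x(d) = d*2² = d*4 = 4*d)
G(c, y) = 23 (G(c, y) = 11 + 2*(-2)*(-4 + 1) = 11 + 2*(-2)*(-3) = 11 + 12 = 23)
x(-11)*G(5, 10) = (4*(-11))*23 = -44*23 = -1012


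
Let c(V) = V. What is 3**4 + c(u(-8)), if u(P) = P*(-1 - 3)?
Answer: 113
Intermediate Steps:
u(P) = -4*P (u(P) = P*(-4) = -4*P)
3**4 + c(u(-8)) = 3**4 - 4*(-8) = 81 + 32 = 113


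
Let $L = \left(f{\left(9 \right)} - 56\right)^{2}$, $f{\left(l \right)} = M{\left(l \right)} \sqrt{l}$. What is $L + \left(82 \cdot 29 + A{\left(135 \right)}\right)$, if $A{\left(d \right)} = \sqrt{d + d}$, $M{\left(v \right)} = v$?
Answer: $3219 + 3 \sqrt{30} \approx 3235.4$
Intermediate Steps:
$A{\left(d \right)} = \sqrt{2} \sqrt{d}$ ($A{\left(d \right)} = \sqrt{2 d} = \sqrt{2} \sqrt{d}$)
$f{\left(l \right)} = l^{\frac{3}{2}}$ ($f{\left(l \right)} = l \sqrt{l} = l^{\frac{3}{2}}$)
$L = 841$ ($L = \left(9^{\frac{3}{2}} - 56\right)^{2} = \left(27 - 56\right)^{2} = \left(-29\right)^{2} = 841$)
$L + \left(82 \cdot 29 + A{\left(135 \right)}\right) = 841 + \left(82 \cdot 29 + \sqrt{2} \sqrt{135}\right) = 841 + \left(2378 + \sqrt{2} \cdot 3 \sqrt{15}\right) = 841 + \left(2378 + 3 \sqrt{30}\right) = 3219 + 3 \sqrt{30}$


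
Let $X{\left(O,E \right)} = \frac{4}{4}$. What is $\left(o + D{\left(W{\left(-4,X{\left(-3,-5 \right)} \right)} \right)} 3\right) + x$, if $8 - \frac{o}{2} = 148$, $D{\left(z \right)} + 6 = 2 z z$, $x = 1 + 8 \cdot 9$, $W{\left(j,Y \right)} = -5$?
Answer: $-75$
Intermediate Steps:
$X{\left(O,E \right)} = 1$ ($X{\left(O,E \right)} = 4 \cdot \frac{1}{4} = 1$)
$x = 73$ ($x = 1 + 72 = 73$)
$D{\left(z \right)} = -6 + 2 z^{2}$ ($D{\left(z \right)} = -6 + 2 z z = -6 + 2 z^{2}$)
$o = -280$ ($o = 16 - 296 = -280$)
$\left(o + D{\left(W{\left(-4,X{\left(-3,-5 \right)} \right)} \right)} 3\right) + x = \left(-280 + \left(-6 + 2 \left(-5\right)^{2}\right) 3\right) + 73 = \left(-280 + \left(-6 + 2 \cdot 25\right) 3\right) + 73 = \left(-280 + \left(-6 + 50\right) 3\right) + 73 = \left(-280 + 44 \cdot 3\right) + 73 = \left(-280 + 132\right) + 73 = -148 + 73 = -75$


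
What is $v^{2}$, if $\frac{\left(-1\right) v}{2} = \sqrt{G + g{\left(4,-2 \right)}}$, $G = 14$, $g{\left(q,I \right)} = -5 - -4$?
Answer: $52$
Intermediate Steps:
$g{\left(q,I \right)} = -1$ ($g{\left(q,I \right)} = -5 + 4 = -1$)
$v = - 2 \sqrt{13}$ ($v = - 2 \sqrt{14 - 1} = - 2 \sqrt{13} \approx -7.2111$)
$v^{2} = \left(- 2 \sqrt{13}\right)^{2} = 52$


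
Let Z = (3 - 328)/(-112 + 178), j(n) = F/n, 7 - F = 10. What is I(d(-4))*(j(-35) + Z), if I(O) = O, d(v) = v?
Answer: 22354/1155 ≈ 19.354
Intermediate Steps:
F = -3 (F = 7 - 1*10 = 7 - 10 = -3)
j(n) = -3/n
Z = -325/66 ≈ -4.9242
I(d(-4))*(j(-35) + Z) = -4*(-3/(-35) - 325/66) = -4*(-3*(-1/35) - 325/66) = -4*(3/35 - 325/66) = -4*(-11177/2310) = 22354/1155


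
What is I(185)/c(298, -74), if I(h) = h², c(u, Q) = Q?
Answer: -925/2 ≈ -462.50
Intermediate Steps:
I(185)/c(298, -74) = 185²/(-74) = 34225*(-1/74) = -925/2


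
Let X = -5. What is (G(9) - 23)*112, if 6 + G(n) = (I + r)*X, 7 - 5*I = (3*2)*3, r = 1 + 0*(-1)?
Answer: -2576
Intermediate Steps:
r = 1 (r = 1 + 0 = 1)
I = -11/5 (I = 7/5 - 3*2*3/5 = 7/5 - 6*3/5 = 7/5 - ⅕*18 = 7/5 - 18/5 = -11/5 ≈ -2.2000)
G(n) = 0 (G(n) = -6 + (-11/5 + 1)*(-5) = -6 - 6/5*(-5) = -6 + 6 = 0)
(G(9) - 23)*112 = (0 - 23)*112 = -23*112 = -2576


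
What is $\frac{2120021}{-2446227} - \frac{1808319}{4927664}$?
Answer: $- \frac{2124329989051}{1722026389104} \approx -1.2336$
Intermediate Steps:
$\frac{2120021}{-2446227} - \frac{1808319}{4927664} = 2120021 \left(- \frac{1}{2446227}\right) - \frac{1808319}{4927664} = - \frac{2120021}{2446227} - \frac{1808319}{4927664} = - \frac{2124329989051}{1722026389104}$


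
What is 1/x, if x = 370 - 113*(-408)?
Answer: 1/46474 ≈ 2.1517e-5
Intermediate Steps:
x = 46474 (x = 370 + 46104 = 46474)
1/x = 1/46474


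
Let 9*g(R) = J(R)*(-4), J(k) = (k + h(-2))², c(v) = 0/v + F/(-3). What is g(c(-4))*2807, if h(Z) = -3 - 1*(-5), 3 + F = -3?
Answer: -179648/9 ≈ -19961.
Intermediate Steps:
F = -6 (F = -3 - 3 = -6)
h(Z) = 2 (h(Z) = -3 + 5 = 2)
c(v) = 2 (c(v) = 0/v - 6/(-3) = 0 - 6*(-⅓) = 0 + 2 = 2)
J(k) = (2 + k)² (J(k) = (k + 2)² = (2 + k)²)
g(R) = -4*(2 + R)²/9 (g(R) = ((2 + R)²*(-4))/9 = (-4*(2 + R)²)/9 = -4*(2 + R)²/9)
g(c(-4))*2807 = -4*(2 + 2)²/9*2807 = -4/9*4²*2807 = -4/9*16*2807 = -64/9*2807 = -179648/9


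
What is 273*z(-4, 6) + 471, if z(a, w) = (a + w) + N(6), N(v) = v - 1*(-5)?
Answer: 4020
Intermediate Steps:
N(v) = 5 + v (N(v) = v + 5 = 5 + v)
z(a, w) = 11 + a + w (z(a, w) = (a + w) + (5 + 6) = (a + w) + 11 = 11 + a + w)
273*z(-4, 6) + 471 = 273*(11 - 4 + 6) + 471 = 273*13 + 471 = 3549 + 471 = 4020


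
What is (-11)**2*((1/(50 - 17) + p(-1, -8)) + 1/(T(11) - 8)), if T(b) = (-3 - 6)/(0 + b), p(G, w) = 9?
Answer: 313973/291 ≈ 1078.9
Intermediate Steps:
T(b) = -9/b
(-11)**2*((1/(50 - 17) + p(-1, -8)) + 1/(T(11) - 8)) = (-11)**2*((1/(50 - 17) + 9) + 1/(-9/11 - 8)) = 121*((1/33 + 9) + 1/(-9*1/11 - 8)) = 121*((1/33 + 9) + 1/(-9/11 - 8)) = 121*(298/33 + 1/(-97/11)) = 121*(298/33 - 11/97) = 121*(28543/3201) = 313973/291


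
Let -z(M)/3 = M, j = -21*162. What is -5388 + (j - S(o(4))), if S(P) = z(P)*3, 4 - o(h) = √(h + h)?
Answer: -8754 - 18*√2 ≈ -8779.5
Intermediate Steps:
j = -3402
z(M) = -3*M
o(h) = 4 - √2*√h (o(h) = 4 - √(h + h) = 4 - √(2*h) = 4 - √2*√h)
S(P) = -9*P (S(P) = -3*P*3 = -9*P)
-5388 + (j - S(o(4))) = -5388 + (-3402 - (-9)*(4 - √2*√4)) = -5388 + (-3402 - (-9)*(4 - 1*√2*2)) = -5388 + (-3402 - (-9)*(4 - 2*√2)) = -5388 + (-3402 - (-36 + 18*√2)) = -5388 + (-3402 + (36 - 18*√2)) = -5388 + (-3366 - 18*√2) = -8754 - 18*√2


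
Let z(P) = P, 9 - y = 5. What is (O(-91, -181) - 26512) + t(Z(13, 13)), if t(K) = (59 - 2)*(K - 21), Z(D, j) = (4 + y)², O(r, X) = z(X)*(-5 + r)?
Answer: -6685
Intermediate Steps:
y = 4 (y = 9 - 1*5 = 9 - 5 = 4)
O(r, X) = X*(-5 + r)
Z(D, j) = 64 (Z(D, j) = (4 + 4)² = 8² = 64)
t(K) = -1197 + 57*K (t(K) = 57*(-21 + K) = -1197 + 57*K)
(O(-91, -181) - 26512) + t(Z(13, 13)) = (-181*(-5 - 91) - 26512) + (-1197 + 57*64) = (-181*(-96) - 26512) + (-1197 + 3648) = (17376 - 26512) + 2451 = -9136 + 2451 = -6685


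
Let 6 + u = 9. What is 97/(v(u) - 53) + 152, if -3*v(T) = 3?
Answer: 8111/54 ≈ 150.20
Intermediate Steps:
u = 3 (u = -6 + 9 = 3)
v(T) = -1 (v(T) = -⅓*3 = -1)
97/(v(u) - 53) + 152 = 97/(-1 - 53) + 152 = 97/(-54) + 152 = 97*(-1/54) + 152 = -97/54 + 152 = 8111/54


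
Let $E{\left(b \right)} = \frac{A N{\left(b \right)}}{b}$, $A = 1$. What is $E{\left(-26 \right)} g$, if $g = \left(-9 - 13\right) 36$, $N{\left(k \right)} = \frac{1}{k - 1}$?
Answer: $- \frac{44}{39} \approx -1.1282$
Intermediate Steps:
$N{\left(k \right)} = \frac{1}{-1 + k}$
$g = -792$ ($g = \left(-22\right) 36 = -792$)
$E{\left(b \right)} = \frac{1}{b \left(-1 + b\right)}$ ($E{\left(b \right)} = \frac{1 \frac{1}{-1 + b}}{b} = \frac{1}{\left(-1 + b\right) b} = \frac{1}{b \left(-1 + b\right)}$)
$E{\left(-26 \right)} g = \frac{1}{\left(-26\right) \left(-1 - 26\right)} \left(-792\right) = - \frac{1}{26 \left(-27\right)} \left(-792\right) = \left(- \frac{1}{26}\right) \left(- \frac{1}{27}\right) \left(-792\right) = \frac{1}{702} \left(-792\right) = - \frac{44}{39}$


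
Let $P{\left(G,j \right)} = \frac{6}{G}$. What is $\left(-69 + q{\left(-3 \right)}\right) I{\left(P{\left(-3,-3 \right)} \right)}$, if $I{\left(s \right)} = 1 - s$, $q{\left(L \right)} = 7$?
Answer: $-186$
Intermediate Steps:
$\left(-69 + q{\left(-3 \right)}\right) I{\left(P{\left(-3,-3 \right)} \right)} = \left(-69 + 7\right) \left(1 - \frac{6}{-3}\right) = - 62 \left(1 - 6 \left(- \frac{1}{3}\right)\right) = - 62 \left(1 - -2\right) = - 62 \left(1 + 2\right) = \left(-62\right) 3 = -186$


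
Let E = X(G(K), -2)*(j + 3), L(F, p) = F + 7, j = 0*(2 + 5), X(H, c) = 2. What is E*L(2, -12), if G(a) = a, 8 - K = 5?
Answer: 54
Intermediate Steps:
K = 3 (K = 8 - 1*5 = 8 - 5 = 3)
j = 0 (j = 0*7 = 0)
L(F, p) = 7 + F
E = 6 (E = 2*(0 + 3) = 2*3 = 6)
E*L(2, -12) = 6*(7 + 2) = 6*9 = 54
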